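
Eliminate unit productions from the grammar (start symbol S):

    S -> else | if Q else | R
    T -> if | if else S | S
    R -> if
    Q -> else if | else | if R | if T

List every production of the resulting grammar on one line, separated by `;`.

Unit pairs: S ⇒* {R}; T ⇒* {R, S}.
For every A with A ⇒* B via unit rules, add B's non-unit alternatives to A; then delete every rule of the form X → Y.

S -> else | if Q else | if; T -> else | if Q else | if | if else S; R -> if; Q -> else if | else | if R | if T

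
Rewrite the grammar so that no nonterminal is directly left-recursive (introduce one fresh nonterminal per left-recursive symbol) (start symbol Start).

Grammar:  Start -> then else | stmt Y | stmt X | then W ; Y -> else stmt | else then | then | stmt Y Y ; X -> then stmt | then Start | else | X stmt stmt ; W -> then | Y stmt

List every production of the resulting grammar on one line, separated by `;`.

Start -> then else | stmt Y | stmt X | then W; Y -> else stmt | else then | then | stmt Y Y; X -> then stmt X1 | then Start X1 | else X1; W -> then | Y stmt; X1 -> stmt stmt X1 | ε

Directly left-recursive nonterminal: X.
For X: α = {stmt stmt}, β = {then stmt, then Start, else}. Rewrite as X → β X1 and X1 → α X1 | ε.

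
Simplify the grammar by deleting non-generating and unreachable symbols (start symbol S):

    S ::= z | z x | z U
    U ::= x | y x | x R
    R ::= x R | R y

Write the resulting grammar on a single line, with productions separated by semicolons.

S ::= z | z x | z U; U ::= x | y x

Generating nonterminals: {S, U}.
Reachable from S after that: {S, U}.
Removed useless symbols: {R} and every production mentioning them.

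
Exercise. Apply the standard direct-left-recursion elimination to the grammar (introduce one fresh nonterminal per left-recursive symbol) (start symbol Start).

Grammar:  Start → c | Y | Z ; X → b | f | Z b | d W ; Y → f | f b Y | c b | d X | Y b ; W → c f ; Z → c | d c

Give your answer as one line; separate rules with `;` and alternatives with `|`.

Y is directly left-recursive.
For Y: α = {b}, β = {f, f b Y, c b, d X}. Rewrite as Y → β Y1 and Y1 → α Y1 | ε.

Start → c | Y | Z; X → b | f | Z b | d W; Y → f Y1 | f b Y Y1 | c b Y1 | d X Y1; W → c f; Z → c | d c; Y1 → b Y1 | ε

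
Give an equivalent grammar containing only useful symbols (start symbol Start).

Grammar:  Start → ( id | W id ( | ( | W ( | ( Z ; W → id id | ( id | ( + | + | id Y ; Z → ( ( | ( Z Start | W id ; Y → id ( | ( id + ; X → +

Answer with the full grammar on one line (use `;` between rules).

Generating nonterminals: {Start, W, X, Y, Z}.
Reachable from Start after that: {Start, W, Y, Z}.
Removed useless symbols: {X} and every production mentioning them.

Start → ( id | W id ( | ( | W ( | ( Z; W → id id | ( id | ( + | + | id Y; Z → ( ( | ( Z Start | W id; Y → id ( | ( id +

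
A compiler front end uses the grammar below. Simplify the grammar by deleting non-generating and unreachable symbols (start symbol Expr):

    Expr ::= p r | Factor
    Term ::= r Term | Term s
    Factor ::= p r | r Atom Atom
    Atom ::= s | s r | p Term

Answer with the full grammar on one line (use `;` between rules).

Generating nonterminals: {Atom, Expr, Factor}.
Reachable from Expr after that: {Atom, Expr, Factor}.
Removed useless symbols: {Term} and every production mentioning them.

Expr ::= p r | Factor; Factor ::= p r | r Atom Atom; Atom ::= s | s r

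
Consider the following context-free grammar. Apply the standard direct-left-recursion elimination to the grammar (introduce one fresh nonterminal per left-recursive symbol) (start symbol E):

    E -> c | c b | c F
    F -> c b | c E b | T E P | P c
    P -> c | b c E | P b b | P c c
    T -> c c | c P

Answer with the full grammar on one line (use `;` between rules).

E -> c | c b | c F; F -> c b | c E b | T E P | P c; P -> c P' | b c E P'; T -> c c | c P; P' -> b b P' | c c P' | ε

Directly left-recursive nonterminal: P.
For P: α = {b b, c c}, β = {c, b c E}. Rewrite as P → β P' and P' → α P' | ε.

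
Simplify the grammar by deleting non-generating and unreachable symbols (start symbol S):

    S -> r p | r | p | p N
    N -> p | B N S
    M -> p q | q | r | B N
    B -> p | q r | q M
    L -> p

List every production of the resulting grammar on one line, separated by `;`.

S -> r p | r | p | p N; N -> p | B N S; M -> p q | q | r | B N; B -> p | q r | q M

Generating nonterminals: {B, L, M, N, S}.
Reachable from S after that: {B, M, N, S}.
Removed useless symbols: {L} and every production mentioning them.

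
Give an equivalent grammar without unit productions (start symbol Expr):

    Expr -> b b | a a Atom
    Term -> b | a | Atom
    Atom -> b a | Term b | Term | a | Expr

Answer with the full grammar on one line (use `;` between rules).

Expr -> b b | a a Atom; Term -> b | a | b a | Term b | b b | a a Atom; Atom -> b | a | b a | Term b | b b | a a Atom

Unit pairs: Atom ⇒* {Expr, Term}; Term ⇒* {Atom, Expr}.
For each unit pair (A, B), copy every non-unit production of B to A, then drop all unit productions.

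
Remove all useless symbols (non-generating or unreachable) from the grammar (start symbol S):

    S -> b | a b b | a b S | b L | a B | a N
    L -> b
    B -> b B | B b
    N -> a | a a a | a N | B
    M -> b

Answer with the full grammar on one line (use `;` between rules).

Generating nonterminals: {L, M, N, S}.
Reachable from S after that: {L, N, S}.
Removed useless symbols: {B, M} and every production mentioning them.

S -> b | a b b | a b S | b L | a N; L -> b; N -> a | a a a | a N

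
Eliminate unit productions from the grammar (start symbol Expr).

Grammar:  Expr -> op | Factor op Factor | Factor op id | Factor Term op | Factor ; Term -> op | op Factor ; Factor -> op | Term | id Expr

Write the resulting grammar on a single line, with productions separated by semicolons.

Unit pairs: Expr ⇒* {Factor, Term}; Factor ⇒* {Term}.
Replace each nonterminal's rules with the union of the non-unit rules of every nonterminal it unit-derives.

Expr -> op | op Factor | id Expr | Factor op Factor | Factor op id | Factor Term op; Term -> op | op Factor; Factor -> op | op Factor | id Expr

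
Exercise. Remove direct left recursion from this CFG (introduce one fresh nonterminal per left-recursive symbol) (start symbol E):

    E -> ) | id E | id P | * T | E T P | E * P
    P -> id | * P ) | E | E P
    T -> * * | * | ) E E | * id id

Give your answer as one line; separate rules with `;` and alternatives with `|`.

Left recursion appears on E.
For E: α = {T P, * P}, β = {), id E, id P, * T}. Rewrite as E → β E' and E' → α E' | ε.

E -> ) E' | id E E' | id P E' | * T E'; P -> id | * P ) | E | E P; T -> * * | * | ) E E | * id id; E' -> T P E' | * P E' | ε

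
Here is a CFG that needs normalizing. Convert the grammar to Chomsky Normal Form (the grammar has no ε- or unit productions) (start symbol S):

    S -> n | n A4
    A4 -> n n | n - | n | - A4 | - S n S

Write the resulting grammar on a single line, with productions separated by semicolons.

S -> n | X1 A4; A4 -> X1 X1 | X1 X2 | n | X2 A4 | X2 Y1; X1 -> n; X2 -> -; Y1 -> S Y2; Y2 -> X1 S

Introduce a nonterminal for each terminal appearing in a rule of length ≥ 2: X1 → n, X2 → -.
Binarize each right-hand side of length ≥ 3 by chaining fresh nonterminals (Y1, Y2, …): affected rules were A4 → X2 S X1 S.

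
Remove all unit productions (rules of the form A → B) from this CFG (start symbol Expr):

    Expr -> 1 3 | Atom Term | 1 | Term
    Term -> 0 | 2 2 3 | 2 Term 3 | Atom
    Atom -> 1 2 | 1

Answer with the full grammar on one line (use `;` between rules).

Expr -> 0 | 2 2 3 | 2 Term 3 | 1 2 | 1 | 1 3 | Atom Term; Term -> 0 | 2 2 3 | 2 Term 3 | 1 2 | 1; Atom -> 1 2 | 1

Unit pairs: Expr ⇒* {Atom, Term}; Term ⇒* {Atom}.
For every A with A ⇒* B via unit rules, add B's non-unit alternatives to A; then delete every rule of the form X → Y.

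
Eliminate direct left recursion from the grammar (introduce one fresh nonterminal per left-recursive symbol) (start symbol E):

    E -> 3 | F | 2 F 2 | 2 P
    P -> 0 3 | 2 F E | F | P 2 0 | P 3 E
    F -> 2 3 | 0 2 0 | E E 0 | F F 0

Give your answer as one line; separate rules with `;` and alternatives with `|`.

E -> 3 | F | 2 F 2 | 2 P; P -> 0 3 P' | 2 F E P' | F P'; F -> 2 3 F' | 0 2 0 F' | E E 0 F'; P' -> 2 0 P' | 3 E P' | ε; F' -> F 0 F' | ε

Left recursion appears on P, F.
For P: α = {2 0, 3 E}, β = {0 3, 2 F E, F}. Rewrite as P → β P' and P' → α P' | ε.
For F: α = {F 0}, β = {2 3, 0 2 0, E E 0}. Rewrite as F → β F' and F' → α F' | ε.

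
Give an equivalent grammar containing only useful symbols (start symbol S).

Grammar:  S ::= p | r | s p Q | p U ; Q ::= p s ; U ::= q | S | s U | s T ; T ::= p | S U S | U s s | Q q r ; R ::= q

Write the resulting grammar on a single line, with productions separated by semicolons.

Generating nonterminals: {Q, R, S, T, U}.
Reachable from S after that: {Q, S, T, U}.
Removed useless symbols: {R} and every production mentioning them.

S ::= p | r | s p Q | p U; Q ::= p s; U ::= q | S | s U | s T; T ::= p | S U S | U s s | Q q r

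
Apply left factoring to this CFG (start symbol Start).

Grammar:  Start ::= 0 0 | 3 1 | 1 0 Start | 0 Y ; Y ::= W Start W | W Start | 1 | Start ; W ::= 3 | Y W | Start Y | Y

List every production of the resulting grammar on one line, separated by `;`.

Start has alternatives sharing prefix '0': factor to Start → 0 Start1 with Start1 → 0 | Y.
Y has alternatives sharing prefix 'W Start': factor to Y → W Start Y1 with Y1 → W | ε.
W has alternatives sharing prefix 'Y': factor to W → Y W1 with W1 → W | ε.

Start ::= 3 1 | 1 0 Start | 0 Start1; Y ::= 1 | Start | W Start Y1; W ::= 3 | Start Y | Y W1; Start1 ::= 0 | Y; Y1 ::= W | eps; W1 ::= W | eps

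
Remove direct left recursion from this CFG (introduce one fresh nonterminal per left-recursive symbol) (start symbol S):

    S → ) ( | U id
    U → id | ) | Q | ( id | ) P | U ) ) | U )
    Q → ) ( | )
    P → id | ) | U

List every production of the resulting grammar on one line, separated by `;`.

S → ) ( | U id; U → id U' | ) U' | Q U' | ( id U' | ) P U'; Q → ) ( | ); P → id | ) | U; U' → ) ) U' | ) U' | ε

Directly left-recursive nonterminal: U.
For U: α = {) ), )}, β = {id, ), Q, ( id, ) P}. Rewrite as U → β U' and U' → α U' | ε.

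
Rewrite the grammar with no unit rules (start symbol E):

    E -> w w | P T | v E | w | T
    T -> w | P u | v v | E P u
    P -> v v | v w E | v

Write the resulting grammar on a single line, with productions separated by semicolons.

Unit pairs: E ⇒* {T}.
For every A with A ⇒* B via unit rules, add B's non-unit alternatives to A; then delete every rule of the form X → Y.

E -> w w | P T | v E | w | P u | v v | E P u; T -> w | P u | v v | E P u; P -> v v | v w E | v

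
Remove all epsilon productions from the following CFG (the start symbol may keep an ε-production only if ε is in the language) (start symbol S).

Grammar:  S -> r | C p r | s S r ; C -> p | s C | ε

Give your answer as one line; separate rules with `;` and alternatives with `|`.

S -> r | C p r | p r | s S r; C -> p | s C | s

The nullable symbols are {C}.
ε ∉ L(G), so no ε-production is kept.
Expand every rule over subsets of its nullable positions: S → C p r gives C p r | p r. C → s C gives s C | s.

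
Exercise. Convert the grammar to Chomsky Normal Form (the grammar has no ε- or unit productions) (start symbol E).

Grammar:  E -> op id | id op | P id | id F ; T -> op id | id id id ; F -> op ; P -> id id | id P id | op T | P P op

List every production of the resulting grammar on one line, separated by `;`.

E -> X1 X2 | X2 X1 | P X2 | X2 F; T -> X1 X2 | X2 Y1; F -> op; P -> X2 X2 | X2 Y2 | X1 T | P Y3; X1 -> op; X2 -> id; Y1 -> X2 X2; Y2 -> P X2; Y3 -> P X1

Introduce a nonterminal for each terminal appearing in a rule of length ≥ 2: X1 → op, X2 → id.
Binarize each right-hand side of length ≥ 3 by chaining fresh nonterminals (Y1, Y2, …): affected rules were T → X2 X2 X2; P → X2 P X2; P → P P X1.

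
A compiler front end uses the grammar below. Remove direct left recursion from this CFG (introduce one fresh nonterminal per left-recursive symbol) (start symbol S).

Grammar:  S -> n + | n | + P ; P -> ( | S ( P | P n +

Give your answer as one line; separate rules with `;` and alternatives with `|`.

S -> n + | n | + P; P -> ( P' | S ( P P'; P' -> n + P' | eps

Directly left-recursive nonterminal: P.
For P: α = {n +}, β = {(, S ( P}. Rewrite as P → β P' and P' → α P' | ε.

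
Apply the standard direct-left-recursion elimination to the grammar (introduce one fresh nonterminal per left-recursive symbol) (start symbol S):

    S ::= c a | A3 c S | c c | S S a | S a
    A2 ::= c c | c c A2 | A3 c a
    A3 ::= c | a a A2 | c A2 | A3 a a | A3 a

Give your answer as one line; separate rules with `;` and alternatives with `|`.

S ::= c a S' | A3 c S S' | c c S'; A2 ::= c c | c c A2 | A3 c a; A3 ::= c A3' | a a A2 A3' | c A2 A3'; S' ::= S a S' | a S' | ε; A3' ::= a a A3' | a A3' | ε

Directly left-recursive nonterminals: S, A3.
For S: α = {S a, a}, β = {c a, A3 c S, c c}. Rewrite as S → β S' and S' → α S' | ε.
For A3: α = {a a, a}, β = {c, a a A2, c A2}. Rewrite as A3 → β A3' and A3' → α A3' | ε.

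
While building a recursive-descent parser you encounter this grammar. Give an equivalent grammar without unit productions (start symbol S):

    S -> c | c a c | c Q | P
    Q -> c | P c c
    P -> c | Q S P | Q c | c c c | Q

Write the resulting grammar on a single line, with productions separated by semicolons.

Unit pairs: P ⇒* {Q}; S ⇒* {P, Q}.
For every A with A ⇒* B via unit rules, add B's non-unit alternatives to A; then delete every rule of the form X → Y.

S -> c | c a c | c Q | Q S P | Q c | c c c | P c c; Q -> c | P c c; P -> c | Q S P | Q c | c c c | P c c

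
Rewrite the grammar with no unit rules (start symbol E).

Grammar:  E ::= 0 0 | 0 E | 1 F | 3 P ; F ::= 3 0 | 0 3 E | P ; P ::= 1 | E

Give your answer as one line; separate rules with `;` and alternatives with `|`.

Unit pairs: F ⇒* {E, P}; P ⇒* {E}.
For each unit pair (A, B), copy every non-unit production of B to A, then drop all unit productions.

E ::= 0 0 | 0 E | 1 F | 3 P; F ::= 0 0 | 0 E | 1 F | 3 P | 3 0 | 0 3 E | 1; P ::= 0 0 | 0 E | 1 F | 3 P | 1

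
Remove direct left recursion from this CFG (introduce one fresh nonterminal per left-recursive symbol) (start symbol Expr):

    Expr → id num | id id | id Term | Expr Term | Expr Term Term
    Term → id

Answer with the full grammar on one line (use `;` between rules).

Left recursion appears on Expr.
For Expr: α = {Term, Term Term}, β = {id num, id id, id Term}. Rewrite as Expr → β Expr1 and Expr1 → α Expr1 | ε.

Expr → id num Expr1 | id id Expr1 | id Term Expr1; Term → id; Expr1 → Term Expr1 | Term Term Expr1 | eps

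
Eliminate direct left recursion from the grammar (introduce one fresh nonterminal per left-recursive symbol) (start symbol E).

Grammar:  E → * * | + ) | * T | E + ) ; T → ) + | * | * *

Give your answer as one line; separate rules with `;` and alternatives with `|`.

Left recursion appears on E.
For E: α = {+ )}, β = {* *, + ), * T}. Rewrite as E → β E' and E' → α E' | ε.

E → * * E' | + ) E' | * T E'; T → ) + | * | * *; E' → + ) E' | ε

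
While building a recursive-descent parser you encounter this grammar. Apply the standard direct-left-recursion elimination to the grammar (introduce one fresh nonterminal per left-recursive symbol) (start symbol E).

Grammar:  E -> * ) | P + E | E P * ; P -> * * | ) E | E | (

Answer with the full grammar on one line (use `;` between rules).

E -> * ) E' | P + E E'; P -> * * | ) E | E | (; E' -> P * E' | ε

Left recursion appears on E.
For E: α = {P *}, β = {* ), P + E}. Rewrite as E → β E' and E' → α E' | ε.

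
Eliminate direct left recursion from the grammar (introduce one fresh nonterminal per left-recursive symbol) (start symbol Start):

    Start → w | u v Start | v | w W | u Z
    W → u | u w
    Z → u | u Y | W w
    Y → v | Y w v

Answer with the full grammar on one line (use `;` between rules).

Start → w | u v Start | v | w W | u Z; W → u | u w; Z → u | u Y | W w; Y → v Y1; Y1 → w v Y1 | ε

Y is directly left-recursive.
For Y: α = {w v}, β = {v}. Rewrite as Y → β Y1 and Y1 → α Y1 | ε.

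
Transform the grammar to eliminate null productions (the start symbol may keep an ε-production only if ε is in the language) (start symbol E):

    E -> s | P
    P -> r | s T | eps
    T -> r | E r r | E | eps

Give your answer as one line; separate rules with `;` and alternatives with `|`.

E -> s | P | ε; P -> r | s T | s; T -> r | E r r | r r | E

Nullable set = {E, P, T}.
ε ∈ L(G) since E is nullable, so keep E → ε.
Add the nullable-subset variants: P → s T gives s T | s. T → E r r gives E r r | r r.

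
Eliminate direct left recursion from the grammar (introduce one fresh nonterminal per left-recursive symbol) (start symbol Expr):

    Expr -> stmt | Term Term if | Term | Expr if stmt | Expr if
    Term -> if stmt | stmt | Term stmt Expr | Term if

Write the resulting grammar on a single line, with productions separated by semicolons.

Expr -> stmt Expr1 | Term Term if Expr1 | Term Expr1; Term -> if stmt Term1 | stmt Term1; Expr1 -> if stmt Expr1 | if Expr1 | ε; Term1 -> stmt Expr Term1 | if Term1 | ε

Directly left-recursive nonterminals: Expr, Term.
For Expr: α = {if stmt, if}, β = {stmt, Term Term if, Term}. Rewrite as Expr → β Expr1 and Expr1 → α Expr1 | ε.
For Term: α = {stmt Expr, if}, β = {if stmt, stmt}. Rewrite as Term → β Term1 and Term1 → α Term1 | ε.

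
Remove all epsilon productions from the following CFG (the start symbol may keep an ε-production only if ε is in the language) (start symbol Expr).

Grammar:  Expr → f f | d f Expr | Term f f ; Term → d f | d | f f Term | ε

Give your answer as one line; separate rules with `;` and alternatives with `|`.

Expr → f f | d f Expr | Term f f; Term → d f | d | f f Term | f f

Nullable set = {Term}.
ε ∉ L(G), so no ε-production is kept.
Add the nullable-subset variants: Term → f f Term gives f f Term | f f.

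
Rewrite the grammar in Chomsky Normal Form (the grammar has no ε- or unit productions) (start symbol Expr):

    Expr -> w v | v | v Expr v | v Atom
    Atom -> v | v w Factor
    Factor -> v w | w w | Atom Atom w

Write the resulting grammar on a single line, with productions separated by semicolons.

Expr -> X1 X2 | v | X2 Y1 | X2 Atom; Atom -> v | X2 Y2; Factor -> X2 X1 | X1 X1 | Atom Y3; X1 -> w; X2 -> v; Y1 -> Expr X2; Y2 -> X1 Factor; Y3 -> Atom X1

Introduce a nonterminal for each terminal appearing in a rule of length ≥ 2: X1 → w, X2 → v.
Binarize each right-hand side of length ≥ 3 by chaining fresh nonterminals (Y1, Y2, …): affected rules were Expr → X2 Expr X2; Atom → X2 X1 Factor; Factor → Atom Atom X1.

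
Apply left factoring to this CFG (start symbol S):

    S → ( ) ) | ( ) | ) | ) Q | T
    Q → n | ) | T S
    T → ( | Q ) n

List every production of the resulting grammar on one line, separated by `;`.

S has alternatives sharing prefix '( )': factor to S → ( ) S' with S' → ) | ε.
S has alternatives sharing prefix ')': factor to S → ) S'' with S'' → ε | Q.

S → T | ( ) S' | ) S''; Q → n | ) | T S; T → ( | Q ) n; S' → ) | ε; S'' → ε | Q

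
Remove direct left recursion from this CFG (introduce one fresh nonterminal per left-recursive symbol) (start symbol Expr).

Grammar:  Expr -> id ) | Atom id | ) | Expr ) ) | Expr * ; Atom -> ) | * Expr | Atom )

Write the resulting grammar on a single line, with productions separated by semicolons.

Left recursion appears on Expr, Atom.
For Expr: α = {) ), *}, β = {id ), Atom id, )}. Rewrite as Expr → β Expr1 and Expr1 → α Expr1 | ε.
For Atom: α = {)}, β = {), * Expr}. Rewrite as Atom → β Atom1 and Atom1 → α Atom1 | ε.

Expr -> id ) Expr1 | Atom id Expr1 | ) Expr1; Atom -> ) Atom1 | * Expr Atom1; Expr1 -> ) ) Expr1 | * Expr1 | ε; Atom1 -> ) Atom1 | ε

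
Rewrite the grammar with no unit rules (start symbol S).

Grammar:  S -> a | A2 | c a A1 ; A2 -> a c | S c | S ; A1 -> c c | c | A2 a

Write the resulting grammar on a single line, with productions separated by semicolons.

S -> a c | S c | a | c a A1; A2 -> a c | S c | a | c a A1; A1 -> c c | c | A2 a

Unit pairs: A2 ⇒* {S}; S ⇒* {A2}.
Replace each nonterminal's rules with the union of the non-unit rules of every nonterminal it unit-derives.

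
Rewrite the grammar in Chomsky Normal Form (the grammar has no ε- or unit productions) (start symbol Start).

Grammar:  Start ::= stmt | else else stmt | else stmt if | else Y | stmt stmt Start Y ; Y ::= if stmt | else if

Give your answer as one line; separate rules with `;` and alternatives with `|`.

Introduce a nonterminal for each terminal appearing in a rule of length ≥ 2: X1 → else, X2 → stmt, X3 → if.
Binarize each right-hand side of length ≥ 3 by chaining fresh nonterminals (Y1, Y2, …): affected rules were Start → X1 X1 X2; Start → X1 X2 X3; Start → X2 X2 Start Y.

Start ::= stmt | X1 Y1 | X1 Y2 | X1 Y | X2 Y3; Y ::= X3 X2 | X1 X3; X1 ::= else; X2 ::= stmt; X3 ::= if; Y1 ::= X1 X2; Y2 ::= X2 X3; Y3 ::= X2 Y4; Y4 ::= Start Y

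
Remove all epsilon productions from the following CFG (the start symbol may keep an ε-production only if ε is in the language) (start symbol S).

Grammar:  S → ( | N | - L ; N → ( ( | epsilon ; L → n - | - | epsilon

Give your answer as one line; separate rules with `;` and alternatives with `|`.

Nullable nonterminals: {L, N, S}.
ε ∈ L(G) since S is nullable, so keep S → ε.
Add the nullable-subset variants: S → - L gives - L | -.

S → ( | N | - L | - | epsilon; N → ( (; L → n - | -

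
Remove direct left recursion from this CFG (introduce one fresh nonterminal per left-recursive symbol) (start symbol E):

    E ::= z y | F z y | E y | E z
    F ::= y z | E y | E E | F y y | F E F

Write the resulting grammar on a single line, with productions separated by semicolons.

E, F are directly left-recursive.
For E: α = {y, z}, β = {z y, F z y}. Rewrite as E → β E' and E' → α E' | ε.
For F: α = {y y, E F}, β = {y z, E y, E E}. Rewrite as F → β F' and F' → α F' | ε.

E ::= z y E' | F z y E'; F ::= y z F' | E y F' | E E F'; E' ::= y E' | z E' | ε; F' ::= y y F' | E F F' | ε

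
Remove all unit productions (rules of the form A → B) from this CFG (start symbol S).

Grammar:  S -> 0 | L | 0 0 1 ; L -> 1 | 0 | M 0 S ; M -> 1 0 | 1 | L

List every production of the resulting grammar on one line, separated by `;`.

S -> 1 | 0 | M 0 S | 0 0 1; L -> 1 | 0 | M 0 S; M -> 1 | 0 | M 0 S | 1 0

Unit pairs: M ⇒* {L}; S ⇒* {L}.
For each unit pair (A, B), copy every non-unit production of B to A, then drop all unit productions.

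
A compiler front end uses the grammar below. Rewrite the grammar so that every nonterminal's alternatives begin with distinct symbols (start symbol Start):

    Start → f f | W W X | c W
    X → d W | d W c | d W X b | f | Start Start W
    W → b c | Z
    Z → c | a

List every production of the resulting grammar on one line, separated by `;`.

Start → f f | W W X | c W; X → f | Start Start W | d W X1; W → b c | Z; Z → c | a; X1 → epsilon | c | X b

X has alternatives sharing prefix 'd W': factor to X → d W X1 with X1 → ε | c | X b.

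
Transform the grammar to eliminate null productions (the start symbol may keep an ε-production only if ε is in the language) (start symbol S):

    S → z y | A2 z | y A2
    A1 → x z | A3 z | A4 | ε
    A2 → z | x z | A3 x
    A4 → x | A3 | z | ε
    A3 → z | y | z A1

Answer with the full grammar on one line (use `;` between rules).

S → z y | A2 z | y A2; A1 → x z | A3 z | A4; A2 → z | x z | A3 x; A4 → x | A3 | z; A3 → z | y | z A1

Nullable set = {A1, A4}.
ε ∉ L(G), so no ε-production is kept.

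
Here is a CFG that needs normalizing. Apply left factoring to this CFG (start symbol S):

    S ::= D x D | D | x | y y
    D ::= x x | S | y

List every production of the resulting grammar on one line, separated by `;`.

S has alternatives sharing prefix 'D': factor to S → D S' with S' → x D | ε.

S ::= x | y y | D S'; D ::= x x | S | y; S' ::= x D | ε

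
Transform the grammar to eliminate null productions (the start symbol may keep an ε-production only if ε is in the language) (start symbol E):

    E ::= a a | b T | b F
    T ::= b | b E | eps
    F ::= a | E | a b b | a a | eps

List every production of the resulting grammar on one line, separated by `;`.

E ::= a a | b T | b | b F; T ::= b | b E; F ::= a | E | a b b | a a

Nullable nonterminals: {F, T}.
ε ∉ L(G), so no ε-production is kept.
Add the nullable-subset variants: E → b T gives b T | b.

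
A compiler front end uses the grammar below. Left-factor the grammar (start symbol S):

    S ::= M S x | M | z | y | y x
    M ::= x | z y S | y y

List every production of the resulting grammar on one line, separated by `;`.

S ::= z | M S' | y S''; M ::= x | z y S | y y; S' ::= S x | eps; S'' ::= eps | x

S has alternatives sharing prefix 'M': factor to S → M S' with S' → S x | ε.
S has alternatives sharing prefix 'y': factor to S → y S'' with S'' → ε | x.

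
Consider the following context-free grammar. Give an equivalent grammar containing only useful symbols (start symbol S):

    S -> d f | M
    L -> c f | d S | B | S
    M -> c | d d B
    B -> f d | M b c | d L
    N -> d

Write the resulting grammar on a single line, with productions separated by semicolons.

Generating nonterminals: {B, L, M, N, S}.
Reachable from S after that: {B, L, M, S}.
Removed useless symbols: {N} and every production mentioning them.

S -> d f | M; L -> c f | d S | B | S; M -> c | d d B; B -> f d | M b c | d L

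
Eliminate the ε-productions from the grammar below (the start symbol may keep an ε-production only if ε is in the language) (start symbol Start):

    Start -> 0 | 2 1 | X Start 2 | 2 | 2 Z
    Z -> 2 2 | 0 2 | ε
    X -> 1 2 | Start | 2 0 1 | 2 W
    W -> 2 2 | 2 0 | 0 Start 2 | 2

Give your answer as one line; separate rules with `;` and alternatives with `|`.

Nullable nonterminals: {Z}.
ε ∉ L(G), so no ε-production is kept.

Start -> 0 | 2 1 | X Start 2 | 2 | 2 Z; Z -> 2 2 | 0 2; X -> 1 2 | Start | 2 0 1 | 2 W; W -> 2 2 | 2 0 | 0 Start 2 | 2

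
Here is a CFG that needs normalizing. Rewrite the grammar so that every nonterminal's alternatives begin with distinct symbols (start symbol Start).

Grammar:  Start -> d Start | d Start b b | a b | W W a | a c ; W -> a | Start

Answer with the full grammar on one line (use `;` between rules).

Start has alternatives sharing prefix 'd Start': factor to Start → d Start Start1 with Start1 → ε | b b.
Start has alternatives sharing prefix 'a': factor to Start → a Start2 with Start2 → b | c.

Start -> W W a | d Start Start1 | a Start2; W -> a | Start; Start1 -> ε | b b; Start2 -> b | c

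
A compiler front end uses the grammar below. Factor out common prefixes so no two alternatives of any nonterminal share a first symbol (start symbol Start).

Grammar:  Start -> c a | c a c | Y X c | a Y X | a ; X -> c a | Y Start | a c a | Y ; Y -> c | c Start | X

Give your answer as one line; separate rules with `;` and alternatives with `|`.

Start has alternatives sharing prefix 'c a': factor to Start → c a Start1 with Start1 → ε | c.
Start has alternatives sharing prefix 'a': factor to Start → a Start2 with Start2 → Y X | ε.
X has alternatives sharing prefix 'Y': factor to X → Y X1 with X1 → Start | ε.
Y has alternatives sharing prefix 'c': factor to Y → c Y1 with Y1 → ε | Start.

Start -> Y X c | c a Start1 | a Start2; X -> c a | a c a | Y X1; Y -> X | c Y1; Start1 -> ε | c; Start2 -> Y X | ε; X1 -> Start | ε; Y1 -> ε | Start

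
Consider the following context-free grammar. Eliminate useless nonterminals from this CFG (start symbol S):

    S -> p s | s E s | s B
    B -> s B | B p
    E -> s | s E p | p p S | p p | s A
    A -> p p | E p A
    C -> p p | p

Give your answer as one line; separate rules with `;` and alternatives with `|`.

S -> p s | s E s; E -> s | s E p | p p S | p p | s A; A -> p p | E p A

Generating nonterminals: {A, C, E, S}.
Reachable from S after that: {A, E, S}.
Removed useless symbols: {B, C} and every production mentioning them.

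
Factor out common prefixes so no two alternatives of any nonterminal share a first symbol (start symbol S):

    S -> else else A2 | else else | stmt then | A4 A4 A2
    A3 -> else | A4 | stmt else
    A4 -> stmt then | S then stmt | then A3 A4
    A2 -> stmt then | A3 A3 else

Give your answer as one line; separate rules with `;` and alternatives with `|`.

S -> stmt then | A4 A4 A2 | else else S'; A3 -> else | A4 | stmt else; A4 -> stmt then | S then stmt | then A3 A4; A2 -> stmt then | A3 A3 else; S' -> A2 | ε

S has alternatives sharing prefix 'else else': factor to S → else else S' with S' → A2 | ε.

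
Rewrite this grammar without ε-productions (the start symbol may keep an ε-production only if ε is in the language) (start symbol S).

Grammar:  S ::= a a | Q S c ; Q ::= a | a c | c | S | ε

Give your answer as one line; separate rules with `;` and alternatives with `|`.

Nullable set = {Q}.
ε ∉ L(G), so no ε-production is kept.
Add the nullable-subset variants: S → Q S c gives Q S c | S c.

S ::= a a | Q S c | S c; Q ::= a | a c | c | S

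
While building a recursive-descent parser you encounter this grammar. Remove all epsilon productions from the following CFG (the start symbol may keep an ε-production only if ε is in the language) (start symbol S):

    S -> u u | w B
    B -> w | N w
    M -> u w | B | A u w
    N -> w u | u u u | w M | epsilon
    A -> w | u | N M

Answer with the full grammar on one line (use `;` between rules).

S -> u u | w B; B -> w | N w; M -> u w | B | A u w; N -> w u | u u u | w M; A -> w | u | N M | M

Nullable nonterminals: {N}.
ε ∉ L(G), so no ε-production is kept.
Expand every rule over subsets of its nullable positions: A → N M gives N M | M.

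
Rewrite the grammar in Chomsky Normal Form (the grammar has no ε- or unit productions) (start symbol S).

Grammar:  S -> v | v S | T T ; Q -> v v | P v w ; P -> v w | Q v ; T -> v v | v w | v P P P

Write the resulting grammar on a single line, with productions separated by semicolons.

S -> v | X1 S | T T; Q -> X1 X1 | P Y1; P -> X1 X2 | Q X1; T -> X1 X1 | X1 X2 | X1 Y2; X1 -> v; X2 -> w; Y1 -> X1 X2; Y2 -> P Y3; Y3 -> P P

Introduce a nonterminal for each terminal appearing in a rule of length ≥ 2: X1 → v, X2 → w.
Binarize each right-hand side of length ≥ 3 by chaining fresh nonterminals (Y1, Y2, …): affected rules were Q → P X1 X2; T → X1 P P P.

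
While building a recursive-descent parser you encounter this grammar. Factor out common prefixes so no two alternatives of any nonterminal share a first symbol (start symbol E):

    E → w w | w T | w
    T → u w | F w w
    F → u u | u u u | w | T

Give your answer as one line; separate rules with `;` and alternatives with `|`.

E has alternatives sharing prefix 'w': factor to E → w E' with E' → w | T | ε.
F has alternatives sharing prefix 'u u': factor to F → u u F' with F' → ε | u.

E → w E'; T → u w | F w w; F → w | T | u u F'; E' → w | T | eps; F' → eps | u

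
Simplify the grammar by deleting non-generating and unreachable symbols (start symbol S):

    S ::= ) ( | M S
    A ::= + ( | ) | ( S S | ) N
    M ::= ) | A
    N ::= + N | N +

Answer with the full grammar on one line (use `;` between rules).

Generating nonterminals: {A, M, S}.
Reachable from S after that: {A, M, S}.
Removed useless symbols: {N} and every production mentioning them.

S ::= ) ( | M S; A ::= + ( | ) | ( S S; M ::= ) | A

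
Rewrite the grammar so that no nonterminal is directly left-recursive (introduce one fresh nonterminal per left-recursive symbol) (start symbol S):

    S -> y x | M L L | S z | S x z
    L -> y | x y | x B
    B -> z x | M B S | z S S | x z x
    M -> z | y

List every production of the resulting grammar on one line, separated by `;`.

Directly left-recursive nonterminal: S.
For S: α = {z, x z}, β = {y x, M L L}. Rewrite as S → β S' and S' → α S' | ε.

S -> y x S' | M L L S'; L -> y | x y | x B; B -> z x | M B S | z S S | x z x; M -> z | y; S' -> z S' | x z S' | ε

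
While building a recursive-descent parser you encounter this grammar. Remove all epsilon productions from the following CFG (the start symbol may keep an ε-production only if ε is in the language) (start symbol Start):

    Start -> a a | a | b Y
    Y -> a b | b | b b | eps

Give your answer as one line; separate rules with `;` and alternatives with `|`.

Start -> a a | a | b Y | b; Y -> a b | b | b b

Nullable set = {Y}.
ε ∉ L(G), so no ε-production is kept.
Add the nullable-subset variants: Start → b Y gives b Y | b.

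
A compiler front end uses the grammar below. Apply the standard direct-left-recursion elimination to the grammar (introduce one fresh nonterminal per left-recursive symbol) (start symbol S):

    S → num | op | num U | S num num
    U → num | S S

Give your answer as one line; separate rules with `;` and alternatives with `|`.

Left recursion appears on S.
For S: α = {num num}, β = {num, op, num U}. Rewrite as S → β S' and S' → α S' | ε.

S → num S' | op S' | num U S'; U → num | S S; S' → num num S' | epsilon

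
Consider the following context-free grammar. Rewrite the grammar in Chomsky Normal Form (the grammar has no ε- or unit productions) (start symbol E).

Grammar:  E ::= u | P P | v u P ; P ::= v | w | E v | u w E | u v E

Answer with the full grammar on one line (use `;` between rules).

Introduce a nonterminal for each terminal appearing in a rule of length ≥ 2: X1 → v, X2 → u, X3 → w.
Binarize each right-hand side of length ≥ 3 by chaining fresh nonterminals (Y1, Y2, …): affected rules were E → X1 X2 P; P → X2 X3 E; P → X2 X1 E.

E ::= u | P P | X1 Y1; P ::= v | w | E X1 | X2 Y2 | X2 Y3; X1 ::= v; X2 ::= u; X3 ::= w; Y1 ::= X2 P; Y2 ::= X3 E; Y3 ::= X1 E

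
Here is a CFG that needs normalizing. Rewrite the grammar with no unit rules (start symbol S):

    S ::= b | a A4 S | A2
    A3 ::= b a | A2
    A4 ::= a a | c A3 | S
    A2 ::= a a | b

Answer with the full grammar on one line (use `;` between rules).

Unit pairs: A3 ⇒* {A2}; A4 ⇒* {A2, S}; S ⇒* {A2}.
Replace each nonterminal's rules with the union of the non-unit rules of every nonterminal it unit-derives.

S ::= a a | b | a A4 S; A3 ::= a a | b | b a; A4 ::= a a | c A3 | b | a A4 S; A2 ::= a a | b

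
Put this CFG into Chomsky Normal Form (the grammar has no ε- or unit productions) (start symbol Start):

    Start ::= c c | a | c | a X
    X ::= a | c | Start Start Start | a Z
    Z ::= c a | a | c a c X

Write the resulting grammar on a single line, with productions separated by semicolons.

Introduce a nonterminal for each terminal appearing in a rule of length ≥ 2: X1 → c, X2 → a.
Binarize each right-hand side of length ≥ 3 by chaining fresh nonterminals (Y1, Y2, …): affected rules were X → Start Start Start; Z → X1 X2 X1 X.

Start ::= X1 X1 | a | c | X2 X; X ::= a | c | Start Y1 | X2 Z; Z ::= X1 X2 | a | X1 Y2; X1 ::= c; X2 ::= a; Y1 ::= Start Start; Y2 ::= X2 Y3; Y3 ::= X1 X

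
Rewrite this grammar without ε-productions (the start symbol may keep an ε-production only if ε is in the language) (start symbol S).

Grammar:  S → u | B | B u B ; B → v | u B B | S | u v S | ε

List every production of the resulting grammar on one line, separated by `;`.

Nullable set = {B, S}.
ε ∈ L(G) since S is nullable, so keep S → ε.
Expand every rule over subsets of its nullable positions: S → B u B gives B u B | B u | u B. B → u B B gives u B B | u B | u. B → u v S gives u v S | u v.

S → u | B | B u B | B u | u B | ε; B → v | u B B | u B | u | S | u v S | u v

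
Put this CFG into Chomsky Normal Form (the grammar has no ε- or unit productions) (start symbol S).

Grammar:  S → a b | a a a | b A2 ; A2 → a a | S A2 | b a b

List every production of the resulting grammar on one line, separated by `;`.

S → X1 X2 | X1 Y1 | X2 A2; A2 → X1 X1 | S A2 | X2 Y2; X1 → a; X2 → b; Y1 → X1 X1; Y2 → X1 X2

Introduce a nonterminal for each terminal appearing in a rule of length ≥ 2: X1 → a, X2 → b.
Binarize each right-hand side of length ≥ 3 by chaining fresh nonterminals (Y1, Y2, …): affected rules were S → X1 X1 X1; A2 → X2 X1 X2.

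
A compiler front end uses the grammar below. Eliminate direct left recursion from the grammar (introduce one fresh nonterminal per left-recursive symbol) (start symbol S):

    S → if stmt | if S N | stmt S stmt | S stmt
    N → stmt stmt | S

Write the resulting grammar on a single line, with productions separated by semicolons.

Directly left-recursive nonterminal: S.
For S: α = {stmt}, β = {if stmt, if S N, stmt S stmt}. Rewrite as S → β S' and S' → α S' | ε.

S → if stmt S' | if S N S' | stmt S stmt S'; N → stmt stmt | S; S' → stmt S' | eps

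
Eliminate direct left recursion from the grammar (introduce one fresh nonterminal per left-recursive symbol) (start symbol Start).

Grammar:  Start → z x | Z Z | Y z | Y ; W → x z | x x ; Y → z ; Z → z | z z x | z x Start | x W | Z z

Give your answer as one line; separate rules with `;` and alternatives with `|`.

Start → z x | Z Z | Y z | Y; W → x z | x x; Y → z; Z → z Z1 | z z x Z1 | z x Start Z1 | x W Z1; Z1 → z Z1 | epsilon

Left recursion appears on Z.
For Z: α = {z}, β = {z, z z x, z x Start, x W}. Rewrite as Z → β Z1 and Z1 → α Z1 | ε.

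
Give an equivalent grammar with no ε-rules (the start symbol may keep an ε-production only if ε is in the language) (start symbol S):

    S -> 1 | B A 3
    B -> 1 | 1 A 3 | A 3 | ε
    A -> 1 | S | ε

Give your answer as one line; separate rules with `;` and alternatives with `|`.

S -> 1 | B A 3 | B 3 | A 3 | 3; B -> 1 | 1 A 3 | 1 3 | A 3 | 3; A -> 1 | S

Nullable nonterminals: {A, B}.
ε ∉ L(G), so no ε-production is kept.
Add the nullable-subset variants: S → B A 3 gives B A 3 | B 3 | A 3 | 3. B → 1 A 3 gives 1 A 3 | 1 3. B → A 3 gives A 3 | 3.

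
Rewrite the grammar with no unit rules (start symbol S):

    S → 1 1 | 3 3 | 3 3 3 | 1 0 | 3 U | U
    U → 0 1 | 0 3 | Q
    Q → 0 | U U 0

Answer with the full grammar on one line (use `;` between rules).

Unit pairs: S ⇒* {Q, U}; U ⇒* {Q}.
For every A with A ⇒* B via unit rules, add B's non-unit alternatives to A; then delete every rule of the form X → Y.

S → 0 1 | 0 3 | 1 1 | 3 3 | 3 3 3 | 1 0 | 3 U | 0 | U U 0; U → 0 1 | 0 3 | 0 | U U 0; Q → 0 | U U 0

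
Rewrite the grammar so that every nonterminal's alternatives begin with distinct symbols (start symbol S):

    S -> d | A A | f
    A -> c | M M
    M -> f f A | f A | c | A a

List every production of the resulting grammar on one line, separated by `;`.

M has alternatives sharing prefix 'f': factor to M → f M' with M' → f A | A.

S -> d | A A | f; A -> c | M M; M -> c | A a | f M'; M' -> f A | A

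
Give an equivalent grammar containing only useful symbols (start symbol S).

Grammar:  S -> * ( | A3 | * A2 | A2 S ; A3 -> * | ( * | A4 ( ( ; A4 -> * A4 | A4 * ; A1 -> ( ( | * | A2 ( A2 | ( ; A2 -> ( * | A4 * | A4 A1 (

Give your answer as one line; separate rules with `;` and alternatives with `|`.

Generating nonterminals: {A1, A2, A3, S}.
Reachable from S after that: {A2, A3, S}.
Removed useless symbols: {A1, A4} and every production mentioning them.

S -> * ( | A3 | * A2 | A2 S; A3 -> * | ( *; A2 -> ( *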